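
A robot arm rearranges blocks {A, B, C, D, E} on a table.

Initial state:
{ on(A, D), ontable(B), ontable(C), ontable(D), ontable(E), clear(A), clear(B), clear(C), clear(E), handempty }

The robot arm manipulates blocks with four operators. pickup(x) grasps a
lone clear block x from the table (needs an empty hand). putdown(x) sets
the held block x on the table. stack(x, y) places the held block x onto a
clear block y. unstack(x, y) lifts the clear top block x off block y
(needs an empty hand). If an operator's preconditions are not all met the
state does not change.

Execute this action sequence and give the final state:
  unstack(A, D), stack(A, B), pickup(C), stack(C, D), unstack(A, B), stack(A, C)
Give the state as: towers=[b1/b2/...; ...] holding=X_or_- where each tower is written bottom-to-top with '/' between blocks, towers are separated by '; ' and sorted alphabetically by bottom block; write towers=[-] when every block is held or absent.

step 1 (unstack(A, D)): towers=[B; C; D; E] holding=A
step 2 (stack(A, B)): towers=[B/A; C; D; E] holding=-
step 3 (pickup(C)): towers=[B/A; D; E] holding=C
step 4 (stack(C, D)): towers=[B/A; D/C; E] holding=-
step 5 (unstack(A, B)): towers=[B; D/C; E] holding=A
step 6 (stack(A, C)): towers=[B; D/C/A; E] holding=-

towers=[B; D/C/A; E] holding=-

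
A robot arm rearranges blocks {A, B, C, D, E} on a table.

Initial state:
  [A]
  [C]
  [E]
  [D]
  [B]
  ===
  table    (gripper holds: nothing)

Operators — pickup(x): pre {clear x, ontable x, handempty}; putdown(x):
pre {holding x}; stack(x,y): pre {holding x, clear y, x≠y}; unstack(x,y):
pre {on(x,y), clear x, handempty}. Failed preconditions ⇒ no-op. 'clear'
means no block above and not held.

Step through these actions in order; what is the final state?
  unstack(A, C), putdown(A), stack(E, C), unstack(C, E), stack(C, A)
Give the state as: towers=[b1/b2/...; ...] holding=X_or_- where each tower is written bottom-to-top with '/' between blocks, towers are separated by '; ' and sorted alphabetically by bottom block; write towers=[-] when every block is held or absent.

towers=[A/C; B/D/E] holding=-

step 1 (unstack(A, C)): towers=[B/D/E/C] holding=A
step 2 (putdown(A)): towers=[A; B/D/E/C] holding=-
step 3 (stack(E, C)) [no-op]: towers=[A; B/D/E/C] holding=-
step 4 (unstack(C, E)): towers=[A; B/D/E] holding=C
step 5 (stack(C, A)): towers=[A/C; B/D/E] holding=-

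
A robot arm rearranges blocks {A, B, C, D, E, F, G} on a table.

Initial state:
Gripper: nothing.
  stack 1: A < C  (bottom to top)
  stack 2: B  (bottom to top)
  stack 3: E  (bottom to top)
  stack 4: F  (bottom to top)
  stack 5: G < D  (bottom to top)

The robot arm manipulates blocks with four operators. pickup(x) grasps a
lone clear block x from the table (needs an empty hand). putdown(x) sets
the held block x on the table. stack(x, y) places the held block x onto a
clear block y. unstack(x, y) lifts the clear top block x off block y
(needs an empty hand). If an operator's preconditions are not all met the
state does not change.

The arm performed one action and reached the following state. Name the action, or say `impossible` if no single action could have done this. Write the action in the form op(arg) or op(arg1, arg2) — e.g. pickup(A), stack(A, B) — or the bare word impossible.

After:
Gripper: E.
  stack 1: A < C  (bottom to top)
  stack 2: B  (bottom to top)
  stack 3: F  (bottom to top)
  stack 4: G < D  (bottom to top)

target: towers=[A/C; B; F; G/D] holding=E
         pickup(B) → towers=[A/C; E; F; G/D] holding=B
         pickup(F) → towers=[A/C; B; E; G/D] holding=F
     unstack(D, G) → towers=[A/C; B; E; F; G] holding=D
         pickup(E) → towers=[A/C; B; F; G/D] holding=E  ← match
     unstack(C, A) → towers=[A; B; E; F; G/D] holding=C

pickup(E)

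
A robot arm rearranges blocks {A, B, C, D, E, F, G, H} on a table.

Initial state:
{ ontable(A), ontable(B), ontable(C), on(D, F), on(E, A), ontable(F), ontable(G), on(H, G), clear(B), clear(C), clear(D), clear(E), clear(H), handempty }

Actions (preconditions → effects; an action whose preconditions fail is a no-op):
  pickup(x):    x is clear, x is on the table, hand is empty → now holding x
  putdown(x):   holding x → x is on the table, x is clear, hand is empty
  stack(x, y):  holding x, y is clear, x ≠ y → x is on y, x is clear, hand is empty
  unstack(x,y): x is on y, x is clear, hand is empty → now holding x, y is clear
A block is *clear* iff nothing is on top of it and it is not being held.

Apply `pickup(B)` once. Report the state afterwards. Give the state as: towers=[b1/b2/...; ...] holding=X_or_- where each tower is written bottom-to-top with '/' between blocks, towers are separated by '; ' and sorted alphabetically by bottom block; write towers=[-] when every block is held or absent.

towers=[A/E; C; F/D; G/H] holding=B

before: towers=[A/E; B; C; F/D; G/H] holding=-
pre[pickup(B)]: clear(B) ✓, ontable(B) ✓, handempty ✓
all met → apply pickup(B)
after:  towers=[A/E; C; F/D; G/H] holding=B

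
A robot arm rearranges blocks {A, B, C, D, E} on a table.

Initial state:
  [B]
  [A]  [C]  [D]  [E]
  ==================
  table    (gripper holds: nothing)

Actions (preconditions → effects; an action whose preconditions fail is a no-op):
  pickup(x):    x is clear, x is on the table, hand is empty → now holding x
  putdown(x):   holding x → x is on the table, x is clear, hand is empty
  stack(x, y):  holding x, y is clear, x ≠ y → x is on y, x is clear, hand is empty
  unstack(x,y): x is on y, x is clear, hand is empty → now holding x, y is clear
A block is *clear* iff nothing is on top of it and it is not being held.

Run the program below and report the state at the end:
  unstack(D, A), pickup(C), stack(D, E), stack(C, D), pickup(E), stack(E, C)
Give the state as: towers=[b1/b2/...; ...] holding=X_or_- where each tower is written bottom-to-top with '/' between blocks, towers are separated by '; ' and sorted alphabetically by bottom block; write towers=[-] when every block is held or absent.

towers=[A/B; D/C/E] holding=-

step 1 (unstack(D, A)) [no-op]: towers=[A/B; C; D; E] holding=-
step 2 (pickup(C)): towers=[A/B; D; E] holding=C
step 3 (stack(D, E)) [no-op]: towers=[A/B; D; E] holding=C
step 4 (stack(C, D)): towers=[A/B; D/C; E] holding=-
step 5 (pickup(E)): towers=[A/B; D/C] holding=E
step 6 (stack(E, C)): towers=[A/B; D/C/E] holding=-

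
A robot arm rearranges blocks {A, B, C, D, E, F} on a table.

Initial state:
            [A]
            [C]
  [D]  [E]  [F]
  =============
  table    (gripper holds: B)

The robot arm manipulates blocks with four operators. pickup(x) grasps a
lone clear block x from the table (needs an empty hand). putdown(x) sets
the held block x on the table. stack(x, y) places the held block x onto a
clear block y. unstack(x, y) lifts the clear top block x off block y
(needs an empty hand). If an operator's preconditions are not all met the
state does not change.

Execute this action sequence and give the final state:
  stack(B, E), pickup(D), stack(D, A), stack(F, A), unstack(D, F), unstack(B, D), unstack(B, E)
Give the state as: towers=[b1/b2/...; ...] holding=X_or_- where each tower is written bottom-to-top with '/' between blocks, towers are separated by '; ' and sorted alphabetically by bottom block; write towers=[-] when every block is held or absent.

step 1 (stack(B, E)): towers=[D; E/B; F/C/A] holding=-
step 2 (pickup(D)): towers=[E/B; F/C/A] holding=D
step 3 (stack(D, A)): towers=[E/B; F/C/A/D] holding=-
step 4 (stack(F, A)) [no-op]: towers=[E/B; F/C/A/D] holding=-
step 5 (unstack(D, F)) [no-op]: towers=[E/B; F/C/A/D] holding=-
step 6 (unstack(B, D)) [no-op]: towers=[E/B; F/C/A/D] holding=-
step 7 (unstack(B, E)): towers=[E; F/C/A/D] holding=B

towers=[E; F/C/A/D] holding=B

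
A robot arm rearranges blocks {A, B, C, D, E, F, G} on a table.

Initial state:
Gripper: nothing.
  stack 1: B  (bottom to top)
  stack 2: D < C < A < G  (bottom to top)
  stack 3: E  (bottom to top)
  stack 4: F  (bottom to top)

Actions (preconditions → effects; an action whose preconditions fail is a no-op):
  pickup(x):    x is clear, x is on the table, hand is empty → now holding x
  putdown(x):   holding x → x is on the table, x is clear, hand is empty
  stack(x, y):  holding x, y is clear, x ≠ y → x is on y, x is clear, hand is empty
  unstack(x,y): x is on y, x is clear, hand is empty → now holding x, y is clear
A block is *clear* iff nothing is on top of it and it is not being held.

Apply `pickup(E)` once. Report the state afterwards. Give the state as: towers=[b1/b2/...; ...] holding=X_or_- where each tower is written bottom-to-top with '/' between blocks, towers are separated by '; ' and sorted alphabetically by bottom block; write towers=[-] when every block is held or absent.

before: towers=[B; D/C/A/G; E; F] holding=-
pre[pickup(E)]: clear(E) yes, ontable(E) yes, handempty yes
all met → apply pickup(E)
after:  towers=[B; D/C/A/G; F] holding=E

towers=[B; D/C/A/G; F] holding=E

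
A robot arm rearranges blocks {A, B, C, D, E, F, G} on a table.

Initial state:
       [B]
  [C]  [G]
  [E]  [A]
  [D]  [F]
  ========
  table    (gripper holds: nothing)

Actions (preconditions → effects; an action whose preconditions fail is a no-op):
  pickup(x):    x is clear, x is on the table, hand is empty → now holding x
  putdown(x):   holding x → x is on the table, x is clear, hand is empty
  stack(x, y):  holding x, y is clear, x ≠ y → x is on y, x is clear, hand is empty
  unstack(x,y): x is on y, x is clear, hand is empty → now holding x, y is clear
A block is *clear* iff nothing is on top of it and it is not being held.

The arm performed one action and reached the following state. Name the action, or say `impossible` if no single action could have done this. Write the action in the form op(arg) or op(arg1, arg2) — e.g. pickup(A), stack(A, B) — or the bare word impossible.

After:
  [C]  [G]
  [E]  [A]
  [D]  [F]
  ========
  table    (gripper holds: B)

target: towers=[D/E/C; F/A/G] holding=B
     unstack(B, G) → towers=[D/E/C; F/A/G] holding=B  ← match
     unstack(C, E) → towers=[D/E; F/A/G/B] holding=C

unstack(B, G)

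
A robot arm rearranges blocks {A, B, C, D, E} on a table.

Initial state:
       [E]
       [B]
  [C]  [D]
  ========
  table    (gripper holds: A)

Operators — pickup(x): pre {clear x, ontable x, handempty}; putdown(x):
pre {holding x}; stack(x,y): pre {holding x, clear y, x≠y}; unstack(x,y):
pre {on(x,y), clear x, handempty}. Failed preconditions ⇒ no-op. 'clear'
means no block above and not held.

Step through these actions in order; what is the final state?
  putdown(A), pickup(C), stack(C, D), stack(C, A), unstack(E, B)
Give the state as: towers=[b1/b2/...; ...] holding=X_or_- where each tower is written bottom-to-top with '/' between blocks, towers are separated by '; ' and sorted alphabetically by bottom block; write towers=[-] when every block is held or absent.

step 1 (putdown(A)): towers=[A; C; D/B/E] holding=-
step 2 (pickup(C)): towers=[A; D/B/E] holding=C
step 3 (stack(C, D)) [no-op]: towers=[A; D/B/E] holding=C
step 4 (stack(C, A)): towers=[A/C; D/B/E] holding=-
step 5 (unstack(E, B)): towers=[A/C; D/B] holding=E

towers=[A/C; D/B] holding=E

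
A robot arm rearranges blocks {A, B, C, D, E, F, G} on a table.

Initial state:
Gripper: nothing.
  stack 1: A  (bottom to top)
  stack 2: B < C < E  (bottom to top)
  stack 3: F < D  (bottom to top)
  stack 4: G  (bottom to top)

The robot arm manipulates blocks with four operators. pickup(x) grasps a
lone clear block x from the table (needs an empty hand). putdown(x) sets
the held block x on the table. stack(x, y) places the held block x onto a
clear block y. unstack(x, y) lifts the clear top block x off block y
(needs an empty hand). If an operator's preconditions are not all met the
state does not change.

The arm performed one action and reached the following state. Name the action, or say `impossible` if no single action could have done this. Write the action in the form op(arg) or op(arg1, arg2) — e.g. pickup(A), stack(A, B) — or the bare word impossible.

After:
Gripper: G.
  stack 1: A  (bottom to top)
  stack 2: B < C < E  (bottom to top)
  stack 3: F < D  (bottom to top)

pickup(G)

target: towers=[A; B/C/E; F/D] holding=G
         pickup(G) → towers=[A; B/C/E; F/D] holding=G  ← match
     unstack(D, F) → towers=[A; B/C/E; F; G] holding=D
         pickup(A) → towers=[B/C/E; F/D; G] holding=A
     unstack(E, C) → towers=[A; B/C; F/D; G] holding=E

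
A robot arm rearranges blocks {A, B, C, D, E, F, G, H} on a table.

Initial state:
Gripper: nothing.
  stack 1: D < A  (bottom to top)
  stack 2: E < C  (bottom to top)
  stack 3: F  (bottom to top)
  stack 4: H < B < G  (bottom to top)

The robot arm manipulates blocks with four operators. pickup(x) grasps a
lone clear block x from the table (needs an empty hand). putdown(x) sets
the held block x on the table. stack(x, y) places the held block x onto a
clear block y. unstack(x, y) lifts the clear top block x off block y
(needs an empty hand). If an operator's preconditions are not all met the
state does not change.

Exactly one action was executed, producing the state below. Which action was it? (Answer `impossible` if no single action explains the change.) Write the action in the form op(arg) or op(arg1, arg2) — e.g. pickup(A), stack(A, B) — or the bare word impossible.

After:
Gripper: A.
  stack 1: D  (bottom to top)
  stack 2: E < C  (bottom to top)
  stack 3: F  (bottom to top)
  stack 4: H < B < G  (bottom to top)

target: towers=[D; E/C; F; H/B/G] holding=A
     unstack(G, B) → towers=[D/A; E/C; F; H/B] holding=G
     unstack(A, D) → towers=[D; E/C; F; H/B/G] holding=A  ← match
         pickup(F) → towers=[D/A; E/C; H/B/G] holding=F
     unstack(C, E) → towers=[D/A; E; F; H/B/G] holding=C

unstack(A, D)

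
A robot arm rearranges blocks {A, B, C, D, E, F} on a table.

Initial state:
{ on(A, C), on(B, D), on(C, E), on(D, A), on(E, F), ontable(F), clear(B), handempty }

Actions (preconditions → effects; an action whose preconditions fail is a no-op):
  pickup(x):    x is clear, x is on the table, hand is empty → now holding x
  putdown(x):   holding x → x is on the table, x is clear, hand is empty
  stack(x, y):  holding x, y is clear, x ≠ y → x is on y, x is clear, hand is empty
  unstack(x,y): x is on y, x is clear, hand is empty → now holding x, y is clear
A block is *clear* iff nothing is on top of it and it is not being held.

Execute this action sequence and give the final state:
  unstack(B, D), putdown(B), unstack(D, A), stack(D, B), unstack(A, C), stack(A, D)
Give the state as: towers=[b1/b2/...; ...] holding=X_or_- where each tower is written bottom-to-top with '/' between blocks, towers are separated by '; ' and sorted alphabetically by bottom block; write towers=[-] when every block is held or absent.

towers=[B/D/A; F/E/C] holding=-

step 1 (unstack(B, D)): towers=[F/E/C/A/D] holding=B
step 2 (putdown(B)): towers=[B; F/E/C/A/D] holding=-
step 3 (unstack(D, A)): towers=[B; F/E/C/A] holding=D
step 4 (stack(D, B)): towers=[B/D; F/E/C/A] holding=-
step 5 (unstack(A, C)): towers=[B/D; F/E/C] holding=A
step 6 (stack(A, D)): towers=[B/D/A; F/E/C] holding=-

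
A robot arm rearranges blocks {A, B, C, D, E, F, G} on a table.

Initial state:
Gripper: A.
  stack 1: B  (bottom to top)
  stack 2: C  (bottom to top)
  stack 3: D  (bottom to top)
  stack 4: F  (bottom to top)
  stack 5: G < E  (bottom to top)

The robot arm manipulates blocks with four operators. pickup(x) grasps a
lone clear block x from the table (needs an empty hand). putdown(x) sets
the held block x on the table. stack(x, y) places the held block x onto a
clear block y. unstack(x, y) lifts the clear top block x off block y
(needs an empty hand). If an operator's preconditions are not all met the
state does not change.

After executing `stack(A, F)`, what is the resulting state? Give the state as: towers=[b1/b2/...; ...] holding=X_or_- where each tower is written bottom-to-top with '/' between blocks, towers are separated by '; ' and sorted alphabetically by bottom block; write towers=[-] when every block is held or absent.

before: towers=[B; C; D; F; G/E] holding=A
pre[stack(A, F)]: holding(A) yes, clear(F) yes, A≠F yes
all met → apply stack(A, F)
after:  towers=[B; C; D; F/A; G/E] holding=-

towers=[B; C; D; F/A; G/E] holding=-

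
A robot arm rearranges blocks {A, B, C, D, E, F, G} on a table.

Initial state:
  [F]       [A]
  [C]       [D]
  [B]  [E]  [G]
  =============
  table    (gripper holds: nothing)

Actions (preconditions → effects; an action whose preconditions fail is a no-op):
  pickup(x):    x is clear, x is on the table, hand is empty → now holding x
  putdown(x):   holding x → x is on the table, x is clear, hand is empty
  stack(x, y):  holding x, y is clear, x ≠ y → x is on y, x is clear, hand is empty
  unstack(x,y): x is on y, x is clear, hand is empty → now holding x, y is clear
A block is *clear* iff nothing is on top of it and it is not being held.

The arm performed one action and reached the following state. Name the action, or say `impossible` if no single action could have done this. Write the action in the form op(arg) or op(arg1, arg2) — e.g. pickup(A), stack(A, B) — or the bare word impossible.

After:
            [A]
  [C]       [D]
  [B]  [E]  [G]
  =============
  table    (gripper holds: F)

target: towers=[B/C; E; G/D/A] holding=F
     unstack(F, C) → towers=[B/C; E; G/D/A] holding=F  ← match
     unstack(A, D) → towers=[B/C/F; E; G/D] holding=A
         pickup(E) → towers=[B/C/F; G/D/A] holding=E

unstack(F, C)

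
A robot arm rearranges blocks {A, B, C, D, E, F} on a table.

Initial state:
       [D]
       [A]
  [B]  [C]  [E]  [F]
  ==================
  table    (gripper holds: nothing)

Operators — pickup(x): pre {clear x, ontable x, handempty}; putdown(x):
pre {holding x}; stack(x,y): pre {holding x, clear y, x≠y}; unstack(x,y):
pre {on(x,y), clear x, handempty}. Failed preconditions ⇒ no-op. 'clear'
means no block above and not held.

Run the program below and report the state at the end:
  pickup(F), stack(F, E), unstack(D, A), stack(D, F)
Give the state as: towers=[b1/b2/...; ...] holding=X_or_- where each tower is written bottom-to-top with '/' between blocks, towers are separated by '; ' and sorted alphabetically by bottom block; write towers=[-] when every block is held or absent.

step 1 (pickup(F)): towers=[B; C/A/D; E] holding=F
step 2 (stack(F, E)): towers=[B; C/A/D; E/F] holding=-
step 3 (unstack(D, A)): towers=[B; C/A; E/F] holding=D
step 4 (stack(D, F)): towers=[B; C/A; E/F/D] holding=-

towers=[B; C/A; E/F/D] holding=-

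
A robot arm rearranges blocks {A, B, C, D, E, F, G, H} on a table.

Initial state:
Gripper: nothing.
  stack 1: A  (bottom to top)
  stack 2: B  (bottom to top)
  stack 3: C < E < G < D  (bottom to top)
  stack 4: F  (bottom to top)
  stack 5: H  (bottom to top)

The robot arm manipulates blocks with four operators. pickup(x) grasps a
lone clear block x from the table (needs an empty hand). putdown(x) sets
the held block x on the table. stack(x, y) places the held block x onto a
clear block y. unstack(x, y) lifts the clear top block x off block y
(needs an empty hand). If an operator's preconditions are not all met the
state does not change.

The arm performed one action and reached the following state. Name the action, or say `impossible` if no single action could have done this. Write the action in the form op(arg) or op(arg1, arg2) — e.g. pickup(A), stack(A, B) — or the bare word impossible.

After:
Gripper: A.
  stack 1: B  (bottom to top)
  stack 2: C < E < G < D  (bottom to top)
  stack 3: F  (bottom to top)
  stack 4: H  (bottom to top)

target: towers=[B; C/E/G/D; F; H] holding=A
         pickup(A) → towers=[B; C/E/G/D; F; H] holding=A  ← match
         pickup(H) → towers=[A; B; C/E/G/D; F] holding=H
         pickup(B) → towers=[A; C/E/G/D; F; H] holding=B
         pickup(F) → towers=[A; B; C/E/G/D; H] holding=F
     unstack(D, G) → towers=[A; B; C/E/G; F; H] holding=D

pickup(A)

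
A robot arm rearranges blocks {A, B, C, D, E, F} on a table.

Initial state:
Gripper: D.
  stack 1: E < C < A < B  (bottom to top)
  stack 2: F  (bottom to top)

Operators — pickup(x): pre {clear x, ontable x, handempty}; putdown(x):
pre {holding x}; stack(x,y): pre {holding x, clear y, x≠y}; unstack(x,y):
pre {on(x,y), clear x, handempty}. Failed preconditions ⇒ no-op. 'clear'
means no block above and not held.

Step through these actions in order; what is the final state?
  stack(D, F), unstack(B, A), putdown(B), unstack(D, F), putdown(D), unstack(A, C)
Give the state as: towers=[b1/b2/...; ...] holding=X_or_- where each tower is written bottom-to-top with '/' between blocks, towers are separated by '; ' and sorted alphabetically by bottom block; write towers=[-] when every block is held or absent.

step 1 (stack(D, F)): towers=[E/C/A/B; F/D] holding=-
step 2 (unstack(B, A)): towers=[E/C/A; F/D] holding=B
step 3 (putdown(B)): towers=[B; E/C/A; F/D] holding=-
step 4 (unstack(D, F)): towers=[B; E/C/A; F] holding=D
step 5 (putdown(D)): towers=[B; D; E/C/A; F] holding=-
step 6 (unstack(A, C)): towers=[B; D; E/C; F] holding=A

towers=[B; D; E/C; F] holding=A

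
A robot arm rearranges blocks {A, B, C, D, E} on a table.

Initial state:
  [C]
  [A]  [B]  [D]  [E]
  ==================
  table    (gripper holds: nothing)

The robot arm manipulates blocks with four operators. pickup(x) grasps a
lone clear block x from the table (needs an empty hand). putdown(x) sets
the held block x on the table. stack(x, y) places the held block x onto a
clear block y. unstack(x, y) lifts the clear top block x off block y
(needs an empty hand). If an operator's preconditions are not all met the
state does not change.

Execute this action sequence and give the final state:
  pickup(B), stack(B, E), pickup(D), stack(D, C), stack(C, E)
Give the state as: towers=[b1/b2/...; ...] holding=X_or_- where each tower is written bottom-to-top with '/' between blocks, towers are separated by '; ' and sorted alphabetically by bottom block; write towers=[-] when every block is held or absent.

towers=[A/C/D; E/B] holding=-

step 1 (pickup(B)): towers=[A/C; D; E] holding=B
step 2 (stack(B, E)): towers=[A/C; D; E/B] holding=-
step 3 (pickup(D)): towers=[A/C; E/B] holding=D
step 4 (stack(D, C)): towers=[A/C/D; E/B] holding=-
step 5 (stack(C, E)) [no-op]: towers=[A/C/D; E/B] holding=-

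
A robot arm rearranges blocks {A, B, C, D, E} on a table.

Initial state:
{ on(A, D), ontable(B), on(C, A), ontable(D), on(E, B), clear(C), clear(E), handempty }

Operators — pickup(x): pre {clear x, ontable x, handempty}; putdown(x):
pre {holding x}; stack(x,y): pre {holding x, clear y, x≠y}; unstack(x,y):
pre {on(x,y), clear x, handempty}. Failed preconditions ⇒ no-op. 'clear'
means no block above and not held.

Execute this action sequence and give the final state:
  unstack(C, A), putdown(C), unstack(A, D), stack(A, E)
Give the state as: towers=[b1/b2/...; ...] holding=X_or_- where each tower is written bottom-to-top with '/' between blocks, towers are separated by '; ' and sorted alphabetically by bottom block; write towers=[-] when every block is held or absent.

towers=[B/E/A; C; D] holding=-

step 1 (unstack(C, A)): towers=[B/E; D/A] holding=C
step 2 (putdown(C)): towers=[B/E; C; D/A] holding=-
step 3 (unstack(A, D)): towers=[B/E; C; D] holding=A
step 4 (stack(A, E)): towers=[B/E/A; C; D] holding=-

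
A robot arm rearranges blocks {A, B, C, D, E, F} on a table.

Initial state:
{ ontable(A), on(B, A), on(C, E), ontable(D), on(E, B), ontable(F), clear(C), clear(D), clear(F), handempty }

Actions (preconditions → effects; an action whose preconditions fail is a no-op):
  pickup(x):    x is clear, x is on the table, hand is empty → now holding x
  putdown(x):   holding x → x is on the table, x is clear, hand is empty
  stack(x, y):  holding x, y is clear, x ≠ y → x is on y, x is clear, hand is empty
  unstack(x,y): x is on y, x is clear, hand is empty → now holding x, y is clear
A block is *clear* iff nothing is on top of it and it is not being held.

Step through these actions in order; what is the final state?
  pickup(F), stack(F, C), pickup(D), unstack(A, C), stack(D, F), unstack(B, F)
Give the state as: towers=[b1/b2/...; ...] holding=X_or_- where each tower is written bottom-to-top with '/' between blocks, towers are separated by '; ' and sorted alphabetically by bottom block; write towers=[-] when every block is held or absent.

towers=[A/B/E/C/F/D] holding=-

step 1 (pickup(F)): towers=[A/B/E/C; D] holding=F
step 2 (stack(F, C)): towers=[A/B/E/C/F; D] holding=-
step 3 (pickup(D)): towers=[A/B/E/C/F] holding=D
step 4 (unstack(A, C)) [no-op]: towers=[A/B/E/C/F] holding=D
step 5 (stack(D, F)): towers=[A/B/E/C/F/D] holding=-
step 6 (unstack(B, F)) [no-op]: towers=[A/B/E/C/F/D] holding=-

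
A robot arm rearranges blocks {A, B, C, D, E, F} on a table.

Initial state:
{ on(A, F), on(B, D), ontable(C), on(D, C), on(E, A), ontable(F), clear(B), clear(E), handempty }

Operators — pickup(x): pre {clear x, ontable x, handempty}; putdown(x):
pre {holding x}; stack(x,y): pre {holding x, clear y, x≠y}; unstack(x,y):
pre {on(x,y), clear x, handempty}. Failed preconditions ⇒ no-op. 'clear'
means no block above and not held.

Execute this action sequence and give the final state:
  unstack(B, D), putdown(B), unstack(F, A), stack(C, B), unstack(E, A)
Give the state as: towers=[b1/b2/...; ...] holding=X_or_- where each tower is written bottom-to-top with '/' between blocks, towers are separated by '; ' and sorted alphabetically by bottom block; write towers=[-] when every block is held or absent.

step 1 (unstack(B, D)): towers=[C/D; F/A/E] holding=B
step 2 (putdown(B)): towers=[B; C/D; F/A/E] holding=-
step 3 (unstack(F, A)) [no-op]: towers=[B; C/D; F/A/E] holding=-
step 4 (stack(C, B)) [no-op]: towers=[B; C/D; F/A/E] holding=-
step 5 (unstack(E, A)): towers=[B; C/D; F/A] holding=E

towers=[B; C/D; F/A] holding=E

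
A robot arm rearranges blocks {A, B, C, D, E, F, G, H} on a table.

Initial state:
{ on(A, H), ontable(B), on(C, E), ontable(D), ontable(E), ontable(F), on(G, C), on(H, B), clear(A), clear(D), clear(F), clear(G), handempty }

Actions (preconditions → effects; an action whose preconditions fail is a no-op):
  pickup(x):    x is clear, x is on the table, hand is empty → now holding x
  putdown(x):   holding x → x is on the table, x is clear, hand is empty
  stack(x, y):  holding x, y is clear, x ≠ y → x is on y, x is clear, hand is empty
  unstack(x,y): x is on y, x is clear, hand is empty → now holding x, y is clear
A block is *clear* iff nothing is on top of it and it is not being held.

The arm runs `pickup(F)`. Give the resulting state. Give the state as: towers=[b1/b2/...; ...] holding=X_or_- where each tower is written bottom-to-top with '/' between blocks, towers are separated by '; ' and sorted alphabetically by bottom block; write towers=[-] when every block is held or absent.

towers=[B/H/A; D; E/C/G] holding=F

before: towers=[B/H/A; D; E/C/G; F] holding=-
pre[pickup(F)]: clear(F) ok, ontable(F) ok, handempty ok
all met → apply pickup(F)
after:  towers=[B/H/A; D; E/C/G] holding=F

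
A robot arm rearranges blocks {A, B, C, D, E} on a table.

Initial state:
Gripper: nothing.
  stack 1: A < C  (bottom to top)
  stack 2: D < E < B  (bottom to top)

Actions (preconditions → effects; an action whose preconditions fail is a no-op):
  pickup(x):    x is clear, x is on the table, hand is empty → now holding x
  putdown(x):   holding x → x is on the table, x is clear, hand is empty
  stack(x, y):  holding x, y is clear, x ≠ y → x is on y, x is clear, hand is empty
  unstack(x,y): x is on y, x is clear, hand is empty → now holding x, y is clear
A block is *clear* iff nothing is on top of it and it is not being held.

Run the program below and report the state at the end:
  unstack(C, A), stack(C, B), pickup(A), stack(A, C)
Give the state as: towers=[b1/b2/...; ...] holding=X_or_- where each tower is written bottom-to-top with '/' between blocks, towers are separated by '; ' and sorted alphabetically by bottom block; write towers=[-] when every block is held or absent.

towers=[D/E/B/C/A] holding=-

step 1 (unstack(C, A)): towers=[A; D/E/B] holding=C
step 2 (stack(C, B)): towers=[A; D/E/B/C] holding=-
step 3 (pickup(A)): towers=[D/E/B/C] holding=A
step 4 (stack(A, C)): towers=[D/E/B/C/A] holding=-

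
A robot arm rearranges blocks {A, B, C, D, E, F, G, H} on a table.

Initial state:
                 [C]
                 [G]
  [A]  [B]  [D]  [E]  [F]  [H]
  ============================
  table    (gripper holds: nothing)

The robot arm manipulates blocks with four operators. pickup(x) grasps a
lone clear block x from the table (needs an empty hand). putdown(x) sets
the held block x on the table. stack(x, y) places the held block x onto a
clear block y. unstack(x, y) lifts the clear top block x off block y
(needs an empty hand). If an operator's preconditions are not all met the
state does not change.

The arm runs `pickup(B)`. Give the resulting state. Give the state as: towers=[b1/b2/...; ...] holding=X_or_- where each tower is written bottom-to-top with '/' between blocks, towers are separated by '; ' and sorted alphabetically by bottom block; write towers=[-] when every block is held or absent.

towers=[A; D; E/G/C; F; H] holding=B

before: towers=[A; B; D; E/G/C; F; H] holding=-
pre[pickup(B)]: clear(B) yes, ontable(B) yes, handempty yes
all met → apply pickup(B)
after:  towers=[A; D; E/G/C; F; H] holding=B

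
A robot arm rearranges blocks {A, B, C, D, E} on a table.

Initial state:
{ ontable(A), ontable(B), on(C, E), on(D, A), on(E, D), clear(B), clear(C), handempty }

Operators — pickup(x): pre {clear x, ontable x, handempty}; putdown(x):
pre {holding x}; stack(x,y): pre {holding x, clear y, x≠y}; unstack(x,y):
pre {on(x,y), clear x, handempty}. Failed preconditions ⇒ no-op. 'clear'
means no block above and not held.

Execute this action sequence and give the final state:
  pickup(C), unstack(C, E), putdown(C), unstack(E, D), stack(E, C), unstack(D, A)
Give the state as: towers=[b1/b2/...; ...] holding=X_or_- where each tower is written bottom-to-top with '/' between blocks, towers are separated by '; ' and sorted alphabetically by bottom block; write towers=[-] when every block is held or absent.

step 1 (pickup(C)) [no-op]: towers=[A/D/E/C; B] holding=-
step 2 (unstack(C, E)): towers=[A/D/E; B] holding=C
step 3 (putdown(C)): towers=[A/D/E; B; C] holding=-
step 4 (unstack(E, D)): towers=[A/D; B; C] holding=E
step 5 (stack(E, C)): towers=[A/D; B; C/E] holding=-
step 6 (unstack(D, A)): towers=[A; B; C/E] holding=D

towers=[A; B; C/E] holding=D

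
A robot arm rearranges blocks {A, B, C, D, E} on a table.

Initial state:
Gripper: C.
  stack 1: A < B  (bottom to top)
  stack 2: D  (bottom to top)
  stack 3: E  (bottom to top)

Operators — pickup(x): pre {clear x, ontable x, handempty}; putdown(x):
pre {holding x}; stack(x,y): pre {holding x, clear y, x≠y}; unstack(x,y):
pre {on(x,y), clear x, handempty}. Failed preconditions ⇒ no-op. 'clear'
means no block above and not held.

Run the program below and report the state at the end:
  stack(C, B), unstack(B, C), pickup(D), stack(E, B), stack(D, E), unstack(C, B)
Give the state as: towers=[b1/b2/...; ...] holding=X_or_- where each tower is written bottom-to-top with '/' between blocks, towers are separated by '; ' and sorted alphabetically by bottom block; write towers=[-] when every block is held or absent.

step 1 (stack(C, B)): towers=[A/B/C; D; E] holding=-
step 2 (unstack(B, C)) [no-op]: towers=[A/B/C; D; E] holding=-
step 3 (pickup(D)): towers=[A/B/C; E] holding=D
step 4 (stack(E, B)) [no-op]: towers=[A/B/C; E] holding=D
step 5 (stack(D, E)): towers=[A/B/C; E/D] holding=-
step 6 (unstack(C, B)): towers=[A/B; E/D] holding=C

towers=[A/B; E/D] holding=C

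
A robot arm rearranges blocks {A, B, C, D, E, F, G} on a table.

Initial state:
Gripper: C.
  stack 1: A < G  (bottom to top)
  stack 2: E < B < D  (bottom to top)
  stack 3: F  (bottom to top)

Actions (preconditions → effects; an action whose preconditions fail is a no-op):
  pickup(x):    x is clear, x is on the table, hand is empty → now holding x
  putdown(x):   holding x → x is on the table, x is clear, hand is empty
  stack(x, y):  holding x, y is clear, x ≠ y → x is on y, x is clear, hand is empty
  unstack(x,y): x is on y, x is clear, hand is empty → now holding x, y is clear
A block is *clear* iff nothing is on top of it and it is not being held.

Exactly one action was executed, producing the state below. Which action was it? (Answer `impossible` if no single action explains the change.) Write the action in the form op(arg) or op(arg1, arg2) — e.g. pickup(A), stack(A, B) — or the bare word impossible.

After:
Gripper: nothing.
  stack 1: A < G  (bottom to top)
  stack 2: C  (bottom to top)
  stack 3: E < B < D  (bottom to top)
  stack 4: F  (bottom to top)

putdown(C)

target: towers=[A/G; C; E/B/D; F] holding=-
        putdown(C) → towers=[A/G; C; E/B/D; F] holding=-  ← match
       stack(C, F) → towers=[A/G; E/B/D; F/C] holding=-
       stack(C, G) → towers=[A/G/C; E/B/D; F] holding=-
       stack(C, D) → towers=[A/G; E/B/D/C; F] holding=-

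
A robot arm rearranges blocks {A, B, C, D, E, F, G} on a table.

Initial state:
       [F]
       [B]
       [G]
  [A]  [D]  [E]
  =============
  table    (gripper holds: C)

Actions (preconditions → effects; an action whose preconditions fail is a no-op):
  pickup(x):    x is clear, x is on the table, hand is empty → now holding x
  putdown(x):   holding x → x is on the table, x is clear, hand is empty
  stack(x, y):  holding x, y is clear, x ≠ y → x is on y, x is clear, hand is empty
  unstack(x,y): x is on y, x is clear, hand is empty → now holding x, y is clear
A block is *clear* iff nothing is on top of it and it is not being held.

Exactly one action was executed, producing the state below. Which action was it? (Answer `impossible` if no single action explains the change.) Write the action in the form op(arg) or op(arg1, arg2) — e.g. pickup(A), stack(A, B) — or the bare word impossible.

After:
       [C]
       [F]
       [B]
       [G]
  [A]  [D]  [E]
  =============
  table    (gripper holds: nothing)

stack(C, F)

target: towers=[A; D/G/B/F/C; E] holding=-
        putdown(C) → towers=[A; C; D/G/B/F; E] holding=-
       stack(C, F) → towers=[A; D/G/B/F/C; E] holding=-  ← match
       stack(C, A) → towers=[A/C; D/G/B/F; E] holding=-
       stack(C, E) → towers=[A; D/G/B/F; E/C] holding=-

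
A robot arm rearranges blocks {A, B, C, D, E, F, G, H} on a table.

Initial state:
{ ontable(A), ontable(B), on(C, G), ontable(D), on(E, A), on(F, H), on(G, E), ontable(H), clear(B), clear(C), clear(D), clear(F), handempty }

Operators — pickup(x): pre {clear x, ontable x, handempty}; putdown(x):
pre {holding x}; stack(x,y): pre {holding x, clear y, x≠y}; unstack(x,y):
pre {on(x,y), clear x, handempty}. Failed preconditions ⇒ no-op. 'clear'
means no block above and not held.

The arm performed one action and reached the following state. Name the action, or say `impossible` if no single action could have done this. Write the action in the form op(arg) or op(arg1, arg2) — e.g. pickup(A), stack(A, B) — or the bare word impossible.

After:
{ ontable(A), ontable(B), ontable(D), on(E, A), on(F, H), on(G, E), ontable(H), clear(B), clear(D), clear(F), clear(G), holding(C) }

unstack(C, G)

target: towers=[A/E/G; B; D; H/F] holding=C
         pickup(B) → towers=[A/E/G/C; D; H/F] holding=B
     unstack(F, H) → towers=[A/E/G/C; B; D; H] holding=F
         pickup(D) → towers=[A/E/G/C; B; H/F] holding=D
     unstack(C, G) → towers=[A/E/G; B; D; H/F] holding=C  ← match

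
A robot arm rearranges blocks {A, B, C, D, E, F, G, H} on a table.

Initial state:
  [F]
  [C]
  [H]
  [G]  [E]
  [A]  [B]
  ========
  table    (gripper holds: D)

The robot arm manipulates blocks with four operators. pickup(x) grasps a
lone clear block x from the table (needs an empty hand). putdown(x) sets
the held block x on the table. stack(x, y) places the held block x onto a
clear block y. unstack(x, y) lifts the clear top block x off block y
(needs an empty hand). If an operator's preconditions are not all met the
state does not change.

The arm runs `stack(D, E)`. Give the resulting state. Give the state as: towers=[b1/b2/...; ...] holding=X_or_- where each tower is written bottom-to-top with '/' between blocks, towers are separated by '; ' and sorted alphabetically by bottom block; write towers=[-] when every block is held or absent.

towers=[A/G/H/C/F; B/E/D] holding=-

before: towers=[A/G/H/C/F; B/E] holding=D
pre[stack(D, E)]: holding(D) ✓, clear(E) ✓, D≠E ✓
all met → apply stack(D, E)
after:  towers=[A/G/H/C/F; B/E/D] holding=-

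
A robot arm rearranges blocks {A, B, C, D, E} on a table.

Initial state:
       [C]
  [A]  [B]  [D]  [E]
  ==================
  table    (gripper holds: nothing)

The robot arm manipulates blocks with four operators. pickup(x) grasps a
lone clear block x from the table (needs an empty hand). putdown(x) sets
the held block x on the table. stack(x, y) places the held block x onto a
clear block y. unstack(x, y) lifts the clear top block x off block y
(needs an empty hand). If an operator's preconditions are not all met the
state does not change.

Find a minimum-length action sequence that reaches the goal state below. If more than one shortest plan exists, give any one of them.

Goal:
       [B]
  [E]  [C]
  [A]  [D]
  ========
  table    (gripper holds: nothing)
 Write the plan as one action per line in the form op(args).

pickup(E)
stack(E, A)
unstack(C, B)
stack(C, D)
pickup(B)
stack(B, C)

step 1 (pickup(E)): towers=[A; B/C; D] holding=E
step 2 (stack(E, A)): towers=[A/E; B/C; D] holding=-
step 3 (unstack(C, B)): towers=[A/E; B; D] holding=C
step 4 (stack(C, D)): towers=[A/E; B; D/C] holding=-
step 5 (pickup(B)): towers=[A/E; D/C] holding=B
step 6 (stack(B, C)): towers=[A/E; D/C/B] holding=-
goal check: towers=[A/E; D/C/B] holding=- — reached (length 6, optimal by BFS)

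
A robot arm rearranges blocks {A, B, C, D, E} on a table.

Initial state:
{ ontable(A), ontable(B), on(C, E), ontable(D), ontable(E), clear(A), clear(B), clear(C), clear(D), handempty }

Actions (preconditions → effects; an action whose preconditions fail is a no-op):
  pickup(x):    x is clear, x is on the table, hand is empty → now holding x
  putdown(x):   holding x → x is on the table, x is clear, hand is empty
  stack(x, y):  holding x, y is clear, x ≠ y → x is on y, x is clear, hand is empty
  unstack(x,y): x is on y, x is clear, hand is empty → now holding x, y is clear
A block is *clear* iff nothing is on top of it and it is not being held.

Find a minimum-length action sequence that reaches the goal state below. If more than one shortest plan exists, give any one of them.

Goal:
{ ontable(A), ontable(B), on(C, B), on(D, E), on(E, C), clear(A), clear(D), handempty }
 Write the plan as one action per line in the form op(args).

unstack(C, E)
stack(C, B)
pickup(E)
stack(E, C)
pickup(D)
stack(D, E)

step 1 (unstack(C, E)): towers=[A; B; D; E] holding=C
step 2 (stack(C, B)): towers=[A; B/C; D; E] holding=-
step 3 (pickup(E)): towers=[A; B/C; D] holding=E
step 4 (stack(E, C)): towers=[A; B/C/E; D] holding=-
step 5 (pickup(D)): towers=[A; B/C/E] holding=D
step 6 (stack(D, E)): towers=[A; B/C/E/D] holding=-
goal check: towers=[A; B/C/E/D] holding=- — reached (length 6, optimal by BFS)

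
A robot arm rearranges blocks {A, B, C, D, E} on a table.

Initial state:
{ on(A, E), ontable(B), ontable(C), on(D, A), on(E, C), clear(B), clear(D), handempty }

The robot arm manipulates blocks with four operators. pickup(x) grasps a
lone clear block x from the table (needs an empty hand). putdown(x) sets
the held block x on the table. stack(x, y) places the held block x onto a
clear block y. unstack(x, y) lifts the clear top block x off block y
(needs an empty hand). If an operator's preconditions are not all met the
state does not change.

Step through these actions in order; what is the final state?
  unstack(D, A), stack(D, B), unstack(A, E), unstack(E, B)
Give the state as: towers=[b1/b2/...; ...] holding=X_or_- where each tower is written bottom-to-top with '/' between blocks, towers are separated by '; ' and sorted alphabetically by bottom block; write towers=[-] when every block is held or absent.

step 1 (unstack(D, A)): towers=[B; C/E/A] holding=D
step 2 (stack(D, B)): towers=[B/D; C/E/A] holding=-
step 3 (unstack(A, E)): towers=[B/D; C/E] holding=A
step 4 (unstack(E, B)) [no-op]: towers=[B/D; C/E] holding=A

towers=[B/D; C/E] holding=A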